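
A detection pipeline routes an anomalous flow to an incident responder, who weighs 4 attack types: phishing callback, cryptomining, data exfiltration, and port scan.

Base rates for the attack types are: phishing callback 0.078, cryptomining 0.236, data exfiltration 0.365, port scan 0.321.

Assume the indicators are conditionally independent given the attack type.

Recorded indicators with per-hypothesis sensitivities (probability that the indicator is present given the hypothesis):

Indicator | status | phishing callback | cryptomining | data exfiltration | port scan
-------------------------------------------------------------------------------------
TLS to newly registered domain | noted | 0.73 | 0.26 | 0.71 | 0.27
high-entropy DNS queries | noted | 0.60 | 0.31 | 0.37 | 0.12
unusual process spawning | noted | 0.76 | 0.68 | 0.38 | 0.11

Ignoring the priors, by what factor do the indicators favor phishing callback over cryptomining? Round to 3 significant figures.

6.07

Take the product of per-indicator likelihoods under each hypothesis, then divide.
  phishing callback: 0.73 × 0.60 × 0.76 = 0.33288
  cryptomining: 0.26 × 0.31 × 0.68 = 0.054808
Bayes factor = 0.33288 / 0.054808 ≈ 6.07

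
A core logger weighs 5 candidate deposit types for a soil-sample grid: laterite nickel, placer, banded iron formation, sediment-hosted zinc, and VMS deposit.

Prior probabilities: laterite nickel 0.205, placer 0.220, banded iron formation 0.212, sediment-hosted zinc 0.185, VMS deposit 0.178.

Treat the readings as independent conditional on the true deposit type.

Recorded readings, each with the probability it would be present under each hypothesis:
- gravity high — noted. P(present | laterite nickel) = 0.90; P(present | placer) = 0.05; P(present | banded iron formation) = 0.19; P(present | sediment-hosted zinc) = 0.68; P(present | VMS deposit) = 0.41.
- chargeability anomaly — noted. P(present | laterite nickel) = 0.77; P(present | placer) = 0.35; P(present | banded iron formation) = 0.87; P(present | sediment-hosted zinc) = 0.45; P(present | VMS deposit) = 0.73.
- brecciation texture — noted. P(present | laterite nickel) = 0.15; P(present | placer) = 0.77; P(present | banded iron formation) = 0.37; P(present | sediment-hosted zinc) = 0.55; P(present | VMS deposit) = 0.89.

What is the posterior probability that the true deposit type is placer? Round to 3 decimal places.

Multiply each prior by the joint likelihood of the reading pattern:
  laterite nickel: 0.205 × 0.90 × 0.77 × 0.15 = 0.02131
  placer: 0.220 × 0.05 × 0.35 × 0.77 = 0.0029645
  banded iron formation: 0.212 × 0.19 × 0.87 × 0.37 = 0.012966
  sediment-hosted zinc: 0.185 × 0.68 × 0.45 × 0.55 = 0.031136
  VMS deposit: 0.178 × 0.41 × 0.73 × 0.89 = 0.047415
Marginal likelihood of the evidence = 0.11579.
P(placer | evidence) = 0.0029645 / 0.11579 ≈ 0.026.

0.026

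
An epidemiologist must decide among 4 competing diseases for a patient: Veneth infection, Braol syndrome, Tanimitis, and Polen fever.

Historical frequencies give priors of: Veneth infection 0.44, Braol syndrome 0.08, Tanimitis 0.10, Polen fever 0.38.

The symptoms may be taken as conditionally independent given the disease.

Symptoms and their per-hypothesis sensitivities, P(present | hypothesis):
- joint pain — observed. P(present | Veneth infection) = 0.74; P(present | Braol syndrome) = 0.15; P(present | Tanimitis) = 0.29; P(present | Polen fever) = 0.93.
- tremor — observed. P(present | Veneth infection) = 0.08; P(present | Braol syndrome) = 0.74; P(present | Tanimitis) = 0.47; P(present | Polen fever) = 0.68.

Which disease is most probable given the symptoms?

Polen fever

By Bayes' rule with conditional independence, the unnormalized weight for each hypothesis is prior × ∏ likelihoods:
  Veneth infection: 0.44 × 0.74 × 0.08 = 0.026048
  Braol syndrome: 0.08 × 0.15 × 0.74 = 0.00888
  Tanimitis: 0.10 × 0.29 × 0.47 = 0.01363
  Polen fever: 0.38 × 0.93 × 0.68 = 0.24031
Marginal likelihood of the evidence = 0.28887.
P(Veneth infection | evidence) ≈ 0.026048 / 0.28887 ≈ 0.090
P(Braol syndrome | evidence) ≈ 0.00888 / 0.28887 ≈ 0.031
P(Tanimitis | evidence) ≈ 0.01363 / 0.28887 ≈ 0.047
P(Polen fever | evidence) ≈ 0.24031 / 0.28887 ≈ 0.832
The largest is 0.832, so Polen fever is most probable.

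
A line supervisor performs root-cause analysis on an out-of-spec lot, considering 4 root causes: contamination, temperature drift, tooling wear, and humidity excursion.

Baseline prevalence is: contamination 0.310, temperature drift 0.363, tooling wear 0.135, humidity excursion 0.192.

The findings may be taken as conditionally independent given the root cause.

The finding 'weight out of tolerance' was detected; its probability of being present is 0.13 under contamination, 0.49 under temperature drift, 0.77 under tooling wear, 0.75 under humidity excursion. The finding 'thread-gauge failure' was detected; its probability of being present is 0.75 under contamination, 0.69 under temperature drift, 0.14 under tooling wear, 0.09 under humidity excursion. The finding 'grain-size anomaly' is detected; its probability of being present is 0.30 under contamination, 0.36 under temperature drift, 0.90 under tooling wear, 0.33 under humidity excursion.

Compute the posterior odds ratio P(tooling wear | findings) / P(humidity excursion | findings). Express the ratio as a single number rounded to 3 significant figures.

3.06

Unnormalized posterior weight (prior times the finding likelihoods) for each of the two hypotheses:
  tooling wear: 0.135 × 0.77 × 0.14 × 0.90 = 0.013098
  humidity excursion: 0.192 × 0.75 × 0.09 × 0.33 = 0.0042768
Odds(tooling wear : humidity excursion) = 0.013098 / 0.0042768 ≈ 3.06.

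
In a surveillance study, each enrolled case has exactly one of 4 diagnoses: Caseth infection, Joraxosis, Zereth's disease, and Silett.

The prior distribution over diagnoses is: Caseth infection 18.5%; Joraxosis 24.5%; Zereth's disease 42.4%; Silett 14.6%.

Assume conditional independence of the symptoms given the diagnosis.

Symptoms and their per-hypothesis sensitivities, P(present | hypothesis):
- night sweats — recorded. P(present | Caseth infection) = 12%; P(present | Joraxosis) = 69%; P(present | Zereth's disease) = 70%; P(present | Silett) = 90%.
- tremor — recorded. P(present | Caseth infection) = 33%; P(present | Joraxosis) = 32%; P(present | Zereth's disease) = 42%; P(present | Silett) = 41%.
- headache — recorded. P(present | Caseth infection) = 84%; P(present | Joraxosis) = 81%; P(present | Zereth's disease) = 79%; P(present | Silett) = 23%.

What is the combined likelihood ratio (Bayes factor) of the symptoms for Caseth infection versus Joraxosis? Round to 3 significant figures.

0.186

Take the product of per-symptom likelihoods under each hypothesis, then divide.
  Caseth infection: 0.12 × 0.33 × 0.84 = 0.033264
  Joraxosis: 0.69 × 0.32 × 0.81 = 0.17885
Bayes factor = 0.033264 / 0.17885 ≈ 0.186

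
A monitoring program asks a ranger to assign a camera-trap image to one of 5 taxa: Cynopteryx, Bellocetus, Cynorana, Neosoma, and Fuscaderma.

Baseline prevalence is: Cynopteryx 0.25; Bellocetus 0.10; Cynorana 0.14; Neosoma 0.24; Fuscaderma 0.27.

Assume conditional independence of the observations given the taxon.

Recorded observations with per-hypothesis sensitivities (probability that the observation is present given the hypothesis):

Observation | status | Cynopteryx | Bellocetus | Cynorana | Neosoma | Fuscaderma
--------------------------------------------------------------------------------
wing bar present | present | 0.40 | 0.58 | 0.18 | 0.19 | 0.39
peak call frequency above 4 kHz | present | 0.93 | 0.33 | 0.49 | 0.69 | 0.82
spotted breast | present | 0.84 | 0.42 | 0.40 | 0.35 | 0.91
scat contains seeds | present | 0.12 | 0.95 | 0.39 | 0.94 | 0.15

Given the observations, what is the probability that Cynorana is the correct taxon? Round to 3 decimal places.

By Bayes' rule with conditional independence, the unnormalized weight for each hypothesis is prior × ∏ likelihoods:
  Cynopteryx: 0.25 × 0.40 × 0.93 × 0.84 × 0.12 = 0.0093744
  Bellocetus: 0.10 × 0.58 × 0.33 × 0.42 × 0.95 = 0.0076369
  Cynorana: 0.14 × 0.18 × 0.49 × 0.40 × 0.39 = 0.0019263
  Neosoma: 0.24 × 0.19 × 0.69 × 0.35 × 0.94 = 0.010352
  Fuscaderma: 0.27 × 0.39 × 0.82 × 0.91 × 0.15 = 0.011786
Normalizing constant Z = 0.0093744 + 0.0076369 + 0.0019263 + 0.010352 + 0.011786 = 0.041075.
P(Cynorana | evidence) = 0.0019263 / 0.041075 ≈ 0.047.

0.047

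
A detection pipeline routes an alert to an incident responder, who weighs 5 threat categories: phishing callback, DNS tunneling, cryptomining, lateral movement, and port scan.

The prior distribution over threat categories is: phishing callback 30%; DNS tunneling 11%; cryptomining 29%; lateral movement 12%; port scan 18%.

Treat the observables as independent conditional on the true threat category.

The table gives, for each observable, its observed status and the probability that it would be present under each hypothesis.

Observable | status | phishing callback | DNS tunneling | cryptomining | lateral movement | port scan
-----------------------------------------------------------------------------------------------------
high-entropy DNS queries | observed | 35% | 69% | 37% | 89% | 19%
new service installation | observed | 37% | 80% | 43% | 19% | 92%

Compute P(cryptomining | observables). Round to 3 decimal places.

0.234

By Bayes' rule with conditional independence, the unnormalized weight for each hypothesis is prior × ∏ likelihoods:
  phishing callback: 0.30 × 0.35 × 0.37 = 0.03885
  DNS tunneling: 0.11 × 0.69 × 0.80 = 0.06072
  cryptomining: 0.29 × 0.37 × 0.43 = 0.046139
  lateral movement: 0.12 × 0.89 × 0.19 = 0.020292
  port scan: 0.18 × 0.19 × 0.92 = 0.031464
The unnormalized weights sum to 0.19747.
P(cryptomining | evidence) = 0.046139 / 0.19747 ≈ 0.234.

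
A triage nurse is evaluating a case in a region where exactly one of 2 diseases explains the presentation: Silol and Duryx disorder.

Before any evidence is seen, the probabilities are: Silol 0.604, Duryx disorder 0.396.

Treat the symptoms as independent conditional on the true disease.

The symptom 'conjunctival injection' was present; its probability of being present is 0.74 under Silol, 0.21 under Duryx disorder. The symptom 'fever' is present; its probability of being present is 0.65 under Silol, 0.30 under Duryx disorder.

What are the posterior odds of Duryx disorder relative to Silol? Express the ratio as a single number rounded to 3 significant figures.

Unnormalized posterior weight (prior times the symptom likelihoods) for each of the two hypotheses:
  Duryx disorder: 0.396 × 0.21 × 0.30 = 0.024948
  Silol: 0.604 × 0.74 × 0.65 = 0.29052
Odds(Duryx disorder : Silol) = 0.024948 / 0.29052 ≈ 0.0859.

0.0859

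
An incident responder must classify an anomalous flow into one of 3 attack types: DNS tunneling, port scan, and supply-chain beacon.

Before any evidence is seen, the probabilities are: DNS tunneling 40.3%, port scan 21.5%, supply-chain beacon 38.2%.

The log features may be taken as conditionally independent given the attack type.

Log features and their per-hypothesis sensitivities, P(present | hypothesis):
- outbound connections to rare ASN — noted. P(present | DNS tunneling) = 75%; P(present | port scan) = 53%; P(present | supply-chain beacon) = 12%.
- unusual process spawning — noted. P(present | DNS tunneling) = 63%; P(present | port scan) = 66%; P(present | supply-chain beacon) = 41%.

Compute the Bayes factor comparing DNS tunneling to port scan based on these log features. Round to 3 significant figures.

1.35

Take the product of per-log feature likelihoods under each hypothesis, then divide.
  DNS tunneling: 0.75 × 0.63 = 0.4725
  port scan: 0.53 × 0.66 = 0.3498
Bayes factor = 0.4725 / 0.3498 ≈ 1.35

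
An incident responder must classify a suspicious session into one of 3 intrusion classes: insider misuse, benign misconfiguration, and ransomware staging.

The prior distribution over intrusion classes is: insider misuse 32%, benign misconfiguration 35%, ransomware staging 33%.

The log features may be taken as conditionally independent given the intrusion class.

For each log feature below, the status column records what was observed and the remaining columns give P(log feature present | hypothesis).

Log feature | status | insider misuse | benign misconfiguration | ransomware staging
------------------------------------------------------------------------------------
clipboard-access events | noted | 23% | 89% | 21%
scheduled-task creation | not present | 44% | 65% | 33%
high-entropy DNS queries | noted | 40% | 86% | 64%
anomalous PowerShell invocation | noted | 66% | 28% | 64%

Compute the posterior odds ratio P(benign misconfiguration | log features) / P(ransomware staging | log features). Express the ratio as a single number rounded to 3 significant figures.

Posterior odds equal prior odds times the likelihood ratio; only the two competing hypotheses matter (using 1 − P(present | H) for each absent log feature).
  benign misconfiguration: 0.35 × 0.89 × (1 − 0.65) × 0.86 × 0.28 = 0.026253
  ransomware staging: 0.33 × 0.21 × (1 − 0.33) × 0.64 × 0.64 = 0.019018
Posterior odds = 0.026253 / 0.019018 ≈ 1.38.

1.38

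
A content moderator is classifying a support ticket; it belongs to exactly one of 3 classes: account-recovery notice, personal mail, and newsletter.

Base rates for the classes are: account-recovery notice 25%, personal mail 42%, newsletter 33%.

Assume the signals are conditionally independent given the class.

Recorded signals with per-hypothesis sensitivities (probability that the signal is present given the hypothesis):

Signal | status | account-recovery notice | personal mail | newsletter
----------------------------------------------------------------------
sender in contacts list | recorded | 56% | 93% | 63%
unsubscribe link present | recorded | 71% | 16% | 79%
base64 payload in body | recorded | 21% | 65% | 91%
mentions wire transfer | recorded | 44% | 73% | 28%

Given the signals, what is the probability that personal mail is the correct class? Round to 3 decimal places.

Multiply each prior by the joint likelihood of the signal pattern:
  account-recovery notice: 0.25 × 0.56 × 0.71 × 0.21 × 0.44 = 0.0091846
  personal mail: 0.42 × 0.93 × 0.16 × 0.65 × 0.73 = 0.029654
  newsletter: 0.33 × 0.63 × 0.79 × 0.91 × 0.28 = 0.041849
Marginal likelihood of the evidence = 0.080688.
P(personal mail | evidence) = 0.029654 / 0.080688 ≈ 0.368.

0.368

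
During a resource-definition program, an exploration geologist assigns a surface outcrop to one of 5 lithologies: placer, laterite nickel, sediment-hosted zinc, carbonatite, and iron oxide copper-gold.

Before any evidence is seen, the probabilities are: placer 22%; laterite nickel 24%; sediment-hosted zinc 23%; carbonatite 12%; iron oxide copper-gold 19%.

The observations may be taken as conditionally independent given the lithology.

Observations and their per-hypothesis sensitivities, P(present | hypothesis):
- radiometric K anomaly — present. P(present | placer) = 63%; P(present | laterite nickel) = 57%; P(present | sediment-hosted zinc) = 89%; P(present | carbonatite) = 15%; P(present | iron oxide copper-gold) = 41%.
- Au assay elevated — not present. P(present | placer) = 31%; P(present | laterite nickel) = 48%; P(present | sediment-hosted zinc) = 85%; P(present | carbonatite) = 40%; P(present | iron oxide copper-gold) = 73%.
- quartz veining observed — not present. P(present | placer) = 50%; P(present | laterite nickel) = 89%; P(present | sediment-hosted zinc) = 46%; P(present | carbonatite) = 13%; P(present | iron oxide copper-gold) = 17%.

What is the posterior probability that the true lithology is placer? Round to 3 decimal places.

0.483

By Bayes' rule with conditional independence, the unnormalized weight for each hypothesis is prior × ∏ likelihoods (using 1 − P(present | H) for each absent observation):
  placer: 0.22 × 0.63 × (1 − 0.31) × (1 − 0.50) = 0.047817
  laterite nickel: 0.24 × 0.57 × (1 − 0.48) × (1 − 0.89) = 0.007825
  sediment-hosted zinc: 0.23 × 0.89 × (1 − 0.85) × (1 − 0.46) = 0.016581
  carbonatite: 0.12 × 0.15 × (1 − 0.40) × (1 − 0.13) = 0.009396
  iron oxide copper-gold: 0.19 × 0.41 × (1 − 0.73) × (1 − 0.17) = 0.017457
Normalizing constant Z = 0.047817 + 0.007825 + 0.016581 + 0.009396 + 0.017457 = 0.099076.
P(placer | evidence) = 0.047817 / 0.099076 ≈ 0.483.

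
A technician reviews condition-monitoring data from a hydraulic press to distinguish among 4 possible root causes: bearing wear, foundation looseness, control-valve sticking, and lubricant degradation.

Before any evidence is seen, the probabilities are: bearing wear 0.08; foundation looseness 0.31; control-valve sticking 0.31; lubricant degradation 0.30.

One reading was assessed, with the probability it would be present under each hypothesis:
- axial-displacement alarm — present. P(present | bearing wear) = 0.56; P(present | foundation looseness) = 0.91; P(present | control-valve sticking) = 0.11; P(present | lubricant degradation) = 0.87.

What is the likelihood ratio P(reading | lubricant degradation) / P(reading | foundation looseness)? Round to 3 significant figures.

0.956

Likelihood of this reading under each hypothesis:
  lubricant degradation: 0.87
  foundation looseness: 0.91
Bayes factor = 0.87 / 0.91 ≈ 0.956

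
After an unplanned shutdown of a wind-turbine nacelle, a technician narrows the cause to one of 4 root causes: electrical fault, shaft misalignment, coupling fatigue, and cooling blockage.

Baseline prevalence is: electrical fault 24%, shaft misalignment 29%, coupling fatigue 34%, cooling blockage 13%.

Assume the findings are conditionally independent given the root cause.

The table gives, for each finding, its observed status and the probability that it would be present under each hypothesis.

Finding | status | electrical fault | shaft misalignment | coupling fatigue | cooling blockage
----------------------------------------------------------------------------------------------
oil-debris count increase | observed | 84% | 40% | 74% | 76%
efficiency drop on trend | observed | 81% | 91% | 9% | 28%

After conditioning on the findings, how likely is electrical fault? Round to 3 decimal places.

For each hypothesis, the unnormalized posterior weight is prior × product of the finding likelihoods:
  electrical fault: 0.24 × 0.84 × 0.81 = 0.1633
  shaft misalignment: 0.29 × 0.40 × 0.91 = 0.10556
  coupling fatigue: 0.34 × 0.74 × 0.09 = 0.022644
  cooling blockage: 0.13 × 0.76 × 0.28 = 0.027664
The unnormalized weights sum to 0.31916.
P(electrical fault | evidence) = 0.1633 / 0.31916 ≈ 0.512.

0.512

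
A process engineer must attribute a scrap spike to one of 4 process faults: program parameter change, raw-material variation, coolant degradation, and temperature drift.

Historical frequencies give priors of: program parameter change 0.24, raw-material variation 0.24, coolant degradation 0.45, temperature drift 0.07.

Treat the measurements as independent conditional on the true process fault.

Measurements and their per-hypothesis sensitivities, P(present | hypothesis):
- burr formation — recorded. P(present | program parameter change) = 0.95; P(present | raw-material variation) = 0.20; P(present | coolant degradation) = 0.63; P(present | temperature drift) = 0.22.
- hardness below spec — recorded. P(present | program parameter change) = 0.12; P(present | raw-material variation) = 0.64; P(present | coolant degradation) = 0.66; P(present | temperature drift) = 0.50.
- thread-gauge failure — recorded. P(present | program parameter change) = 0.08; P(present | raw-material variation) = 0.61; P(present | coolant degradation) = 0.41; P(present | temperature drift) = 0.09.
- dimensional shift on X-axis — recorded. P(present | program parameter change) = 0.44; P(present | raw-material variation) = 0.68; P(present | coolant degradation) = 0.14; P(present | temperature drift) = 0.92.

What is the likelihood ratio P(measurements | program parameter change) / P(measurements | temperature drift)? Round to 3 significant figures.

Take the product of per-measurement likelihoods under each hypothesis, then divide.
  program parameter change: 0.95 × 0.12 × 0.08 × 0.44 = 0.0040128
  temperature drift: 0.22 × 0.50 × 0.09 × 0.92 = 0.009108
Bayes factor = 0.0040128 / 0.009108 ≈ 0.441

0.441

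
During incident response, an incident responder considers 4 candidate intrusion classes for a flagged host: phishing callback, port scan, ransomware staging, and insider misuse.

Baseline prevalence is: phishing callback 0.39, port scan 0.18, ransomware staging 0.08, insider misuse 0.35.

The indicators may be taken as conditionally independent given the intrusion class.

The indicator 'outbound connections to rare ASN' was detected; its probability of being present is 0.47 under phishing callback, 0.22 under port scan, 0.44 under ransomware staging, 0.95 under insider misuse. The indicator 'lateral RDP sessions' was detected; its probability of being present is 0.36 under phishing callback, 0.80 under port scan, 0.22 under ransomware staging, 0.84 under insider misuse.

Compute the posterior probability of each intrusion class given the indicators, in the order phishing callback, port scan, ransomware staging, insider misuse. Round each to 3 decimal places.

0.172, 0.082, 0.020, 0.726

By Bayes' rule with conditional independence, the unnormalized weight for each hypothesis is prior × ∏ likelihoods:
  phishing callback: 0.39 × 0.47 × 0.36 = 0.065988
  port scan: 0.18 × 0.22 × 0.80 = 0.03168
  ransomware staging: 0.08 × 0.44 × 0.22 = 0.007744
  insider misuse: 0.35 × 0.95 × 0.84 = 0.2793
Normalizing constant Z = 0.065988 + 0.03168 + 0.007744 + 0.2793 = 0.38471.
P(phishing callback | evidence) = 0.065988 / 0.38471 ≈ 0.172
P(port scan | evidence) = 0.03168 / 0.38471 ≈ 0.082
P(ransomware staging | evidence) = 0.007744 / 0.38471 ≈ 0.020
P(insider misuse | evidence) = 0.2793 / 0.38471 ≈ 0.726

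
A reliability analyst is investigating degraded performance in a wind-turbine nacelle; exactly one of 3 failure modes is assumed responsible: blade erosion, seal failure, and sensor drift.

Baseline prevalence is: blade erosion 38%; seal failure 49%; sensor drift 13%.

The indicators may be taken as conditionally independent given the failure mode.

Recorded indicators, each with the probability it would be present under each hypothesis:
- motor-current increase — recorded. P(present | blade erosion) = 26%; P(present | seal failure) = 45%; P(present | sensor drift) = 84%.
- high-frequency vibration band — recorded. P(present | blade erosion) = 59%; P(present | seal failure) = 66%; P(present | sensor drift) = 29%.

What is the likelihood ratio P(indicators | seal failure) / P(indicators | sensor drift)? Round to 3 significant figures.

The Bayes factor is the ratio of the joint likelihoods of the indicator pattern under the two hypotheses.
  seal failure: 0.45 × 0.66 = 0.297
  sensor drift: 0.84 × 0.29 = 0.2436
Bayes factor = 0.297 / 0.2436 ≈ 1.22

1.22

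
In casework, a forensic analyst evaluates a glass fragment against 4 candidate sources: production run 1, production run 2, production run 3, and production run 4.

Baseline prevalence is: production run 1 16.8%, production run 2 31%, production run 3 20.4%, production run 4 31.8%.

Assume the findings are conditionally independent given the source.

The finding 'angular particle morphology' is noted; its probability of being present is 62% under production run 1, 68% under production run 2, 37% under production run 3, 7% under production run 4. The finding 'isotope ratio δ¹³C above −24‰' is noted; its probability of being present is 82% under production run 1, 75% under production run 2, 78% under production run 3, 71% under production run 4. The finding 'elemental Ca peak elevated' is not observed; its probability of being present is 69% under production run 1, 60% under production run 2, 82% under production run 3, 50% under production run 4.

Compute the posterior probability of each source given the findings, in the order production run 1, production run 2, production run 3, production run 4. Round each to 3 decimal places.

Multiply each prior by the joint likelihood of the evidence pattern (using 1 − P(present | H) for each absent finding):
  production run 1: 0.168 × 0.62 × 0.82 × (1 − 0.69) = 0.026477
  production run 2: 0.310 × 0.68 × 0.75 × (1 − 0.60) = 0.06324
  production run 3: 0.204 × 0.37 × 0.78 × (1 − 0.82) = 0.010597
  production run 4: 0.318 × 0.07 × 0.71 × (1 − 0.50) = 0.0079023
The unnormalized weights sum to 0.10822.
P(production run 1 | evidence) = 0.026477 / 0.10822 ≈ 0.245
P(production run 2 | evidence) = 0.06324 / 0.10822 ≈ 0.584
P(production run 3 | evidence) = 0.010597 / 0.10822 ≈ 0.098
P(production run 4 | evidence) = 0.0079023 / 0.10822 ≈ 0.073

0.245, 0.584, 0.098, 0.073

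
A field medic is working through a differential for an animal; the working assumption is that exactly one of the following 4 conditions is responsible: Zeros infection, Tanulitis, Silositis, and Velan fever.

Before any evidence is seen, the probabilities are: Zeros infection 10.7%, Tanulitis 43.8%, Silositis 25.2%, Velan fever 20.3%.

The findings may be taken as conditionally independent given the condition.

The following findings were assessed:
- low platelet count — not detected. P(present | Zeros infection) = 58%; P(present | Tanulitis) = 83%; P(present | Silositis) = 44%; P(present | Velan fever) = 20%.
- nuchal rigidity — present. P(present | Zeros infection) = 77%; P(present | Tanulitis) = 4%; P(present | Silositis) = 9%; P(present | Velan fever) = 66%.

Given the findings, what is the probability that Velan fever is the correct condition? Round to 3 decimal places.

0.681

Multiply each prior by the joint likelihood of the evidence pattern (using 1 − P(present | H) for each absent finding):
  Zeros infection: 0.107 × (1 − 0.58) × 0.77 = 0.034604
  Tanulitis: 0.438 × (1 − 0.83) × 0.04 = 0.0029784
  Silositis: 0.252 × (1 − 0.44) × 0.09 = 0.012701
  Velan fever: 0.203 × (1 − 0.20) × 0.66 = 0.10718
The unnormalized weights sum to 0.15747.
P(Velan fever | evidence) = 0.10718 / 0.15747 ≈ 0.681.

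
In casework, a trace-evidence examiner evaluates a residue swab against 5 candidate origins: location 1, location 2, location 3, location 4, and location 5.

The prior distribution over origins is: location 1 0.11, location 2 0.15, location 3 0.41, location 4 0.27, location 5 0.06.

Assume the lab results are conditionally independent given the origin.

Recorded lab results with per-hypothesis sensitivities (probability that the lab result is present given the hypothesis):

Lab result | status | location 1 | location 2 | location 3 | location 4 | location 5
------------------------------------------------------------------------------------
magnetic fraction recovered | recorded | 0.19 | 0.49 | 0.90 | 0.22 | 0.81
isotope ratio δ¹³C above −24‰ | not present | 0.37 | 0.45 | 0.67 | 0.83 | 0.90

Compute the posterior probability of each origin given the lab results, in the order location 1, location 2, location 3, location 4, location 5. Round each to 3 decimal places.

By Bayes' rule with conditional independence, the unnormalized weight for each hypothesis is prior × ∏ likelihoods (using 1 − P(present | H) for each absent lab result):
  location 1: 0.11 × 0.19 × (1 − 0.37) = 0.013167
  location 2: 0.15 × 0.49 × (1 − 0.45) = 0.040425
  location 3: 0.41 × 0.90 × (1 − 0.67) = 0.12177
  location 4: 0.27 × 0.22 × (1 − 0.83) = 0.010098
  location 5: 0.06 × 0.81 × (1 − 0.90) = 0.00486
Normalizing constant Z = 0.013167 + 0.040425 + 0.12177 + 0.010098 + 0.00486 = 0.19032.
P(location 1 | evidence) = 0.013167 / 0.19032 ≈ 0.069
P(location 2 | evidence) = 0.040425 / 0.19032 ≈ 0.212
P(location 3 | evidence) = 0.12177 / 0.19032 ≈ 0.640
P(location 4 | evidence) = 0.010098 / 0.19032 ≈ 0.053
P(location 5 | evidence) = 0.00486 / 0.19032 ≈ 0.026

0.069, 0.212, 0.640, 0.053, 0.026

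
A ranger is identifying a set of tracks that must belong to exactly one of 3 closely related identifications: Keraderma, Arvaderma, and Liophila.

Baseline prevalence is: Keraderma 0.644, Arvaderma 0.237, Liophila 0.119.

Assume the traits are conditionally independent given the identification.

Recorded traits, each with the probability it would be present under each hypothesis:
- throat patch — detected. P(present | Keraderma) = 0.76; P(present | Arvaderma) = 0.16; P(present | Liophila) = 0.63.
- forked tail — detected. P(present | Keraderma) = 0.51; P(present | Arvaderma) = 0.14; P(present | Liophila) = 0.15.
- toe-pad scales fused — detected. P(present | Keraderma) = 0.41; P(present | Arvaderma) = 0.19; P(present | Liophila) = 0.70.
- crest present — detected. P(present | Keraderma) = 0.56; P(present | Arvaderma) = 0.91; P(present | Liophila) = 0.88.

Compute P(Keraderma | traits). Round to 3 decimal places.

Multiply each prior by the joint likelihood of the trait pattern:
  Keraderma: 0.644 × 0.76 × 0.51 × 0.41 × 0.56 = 0.057311
  Arvaderma: 0.237 × 0.16 × 0.14 × 0.19 × 0.91 = 0.00091789
  Liophila: 0.119 × 0.63 × 0.15 × 0.70 × 0.88 = 0.0069272
Normalizing constant Z = 0.057311 + 0.00091789 + 0.0069272 = 0.065157.
P(Keraderma | evidence) = 0.057311 / 0.065157 ≈ 0.880.

0.880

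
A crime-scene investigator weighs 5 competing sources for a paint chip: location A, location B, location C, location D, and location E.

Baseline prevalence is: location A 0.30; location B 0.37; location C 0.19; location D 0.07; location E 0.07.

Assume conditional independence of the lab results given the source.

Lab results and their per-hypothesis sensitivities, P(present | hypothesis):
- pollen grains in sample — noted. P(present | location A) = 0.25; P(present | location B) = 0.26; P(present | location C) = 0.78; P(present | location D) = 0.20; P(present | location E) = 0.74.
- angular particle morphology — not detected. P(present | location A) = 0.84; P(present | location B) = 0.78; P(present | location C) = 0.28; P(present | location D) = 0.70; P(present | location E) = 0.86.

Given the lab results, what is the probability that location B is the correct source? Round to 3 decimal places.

Multiply each prior by the joint likelihood of the lab result pattern (using 1 − P(present | H) for each absent lab result):
  location A: 0.30 × 0.25 × (1 − 0.84) = 0.012
  location B: 0.37 × 0.26 × (1 − 0.78) = 0.021164
  location C: 0.19 × 0.78 × (1 − 0.28) = 0.1067
  location D: 0.07 × 0.20 × (1 − 0.70) = 0.0042
  location E: 0.07 × 0.74 × (1 − 0.86) = 0.007252
Normalizing constant Z = 0.012 + 0.021164 + 0.1067 + 0.0042 + 0.007252 = 0.15132.
P(location B | evidence) = 0.021164 / 0.15132 ≈ 0.140.

0.140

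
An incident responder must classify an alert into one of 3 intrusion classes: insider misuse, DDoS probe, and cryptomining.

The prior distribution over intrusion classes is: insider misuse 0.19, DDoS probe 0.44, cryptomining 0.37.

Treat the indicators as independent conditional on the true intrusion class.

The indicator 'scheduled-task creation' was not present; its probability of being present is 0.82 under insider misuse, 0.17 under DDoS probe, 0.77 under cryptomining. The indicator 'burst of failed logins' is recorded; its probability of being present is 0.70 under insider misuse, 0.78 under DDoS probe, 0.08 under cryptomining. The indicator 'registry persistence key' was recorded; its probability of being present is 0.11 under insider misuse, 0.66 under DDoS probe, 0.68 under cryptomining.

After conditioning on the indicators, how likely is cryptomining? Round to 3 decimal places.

0.024

For each hypothesis, the unnormalized posterior weight is prior × product of the indicator likelihoods (using 1 − P(present | H) for each absent indicator):
  insider misuse: 0.19 × (1 − 0.82) × 0.70 × 0.11 = 0.0026334
  DDoS probe: 0.44 × (1 − 0.17) × 0.78 × 0.66 = 0.188
  cryptomining: 0.37 × (1 − 0.77) × 0.08 × 0.68 = 0.0046294
The unnormalized weights sum to 0.19527.
P(cryptomining | evidence) = 0.0046294 / 0.19527 ≈ 0.024.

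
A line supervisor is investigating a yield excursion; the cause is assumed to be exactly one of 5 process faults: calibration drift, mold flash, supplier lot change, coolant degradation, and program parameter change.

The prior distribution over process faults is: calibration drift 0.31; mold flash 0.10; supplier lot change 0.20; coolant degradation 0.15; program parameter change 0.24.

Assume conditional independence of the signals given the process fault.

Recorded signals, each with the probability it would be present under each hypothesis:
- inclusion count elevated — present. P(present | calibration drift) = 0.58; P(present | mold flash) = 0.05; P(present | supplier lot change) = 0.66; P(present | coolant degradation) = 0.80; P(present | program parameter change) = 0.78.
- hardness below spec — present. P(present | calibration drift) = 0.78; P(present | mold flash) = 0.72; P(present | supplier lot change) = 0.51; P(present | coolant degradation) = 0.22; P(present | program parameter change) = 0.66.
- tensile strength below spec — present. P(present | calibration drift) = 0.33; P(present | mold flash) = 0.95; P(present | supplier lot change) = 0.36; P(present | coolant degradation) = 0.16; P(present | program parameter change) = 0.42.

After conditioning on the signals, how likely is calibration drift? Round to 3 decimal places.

For each hypothesis, the unnormalized posterior weight is prior × product of the signal likelihoods:
  calibration drift: 0.31 × 0.58 × 0.78 × 0.33 = 0.046281
  mold flash: 0.10 × 0.05 × 0.72 × 0.95 = 0.00342
  supplier lot change: 0.20 × 0.66 × 0.51 × 0.36 = 0.024235
  coolant degradation: 0.15 × 0.80 × 0.22 × 0.16 = 0.004224
  program parameter change: 0.24 × 0.78 × 0.66 × 0.42 = 0.051892
The unnormalized weights sum to 0.13005.
P(calibration drift | evidence) = 0.046281 / 0.13005 ≈ 0.356.

0.356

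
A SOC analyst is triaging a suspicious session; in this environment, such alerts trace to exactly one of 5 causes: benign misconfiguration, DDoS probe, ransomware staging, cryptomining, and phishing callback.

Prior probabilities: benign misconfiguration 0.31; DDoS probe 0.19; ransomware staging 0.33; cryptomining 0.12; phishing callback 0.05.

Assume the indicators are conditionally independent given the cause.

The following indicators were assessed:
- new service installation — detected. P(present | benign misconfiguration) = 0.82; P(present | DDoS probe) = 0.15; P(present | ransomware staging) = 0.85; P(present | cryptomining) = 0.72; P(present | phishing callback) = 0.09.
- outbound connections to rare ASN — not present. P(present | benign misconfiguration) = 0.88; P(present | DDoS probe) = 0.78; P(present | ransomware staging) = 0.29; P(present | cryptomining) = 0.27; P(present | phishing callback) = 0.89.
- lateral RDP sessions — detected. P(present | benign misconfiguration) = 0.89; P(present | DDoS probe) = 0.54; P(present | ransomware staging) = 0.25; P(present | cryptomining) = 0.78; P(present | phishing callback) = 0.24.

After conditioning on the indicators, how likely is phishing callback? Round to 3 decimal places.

0.001

By Bayes' rule with conditional independence, the unnormalized weight for each hypothesis is prior × ∏ likelihoods (using 1 − P(present | H) for each absent indicator):
  benign misconfiguration: 0.31 × 0.82 × (1 − 0.88) × 0.89 = 0.027149
  DDoS probe: 0.19 × 0.15 × (1 − 0.78) × 0.54 = 0.0033858
  ransomware staging: 0.33 × 0.85 × (1 − 0.29) × 0.25 = 0.049789
  cryptomining: 0.12 × 0.72 × (1 − 0.27) × 0.78 = 0.049196
  phishing callback: 0.05 × 0.09 × (1 − 0.89) × 0.24 = 0.0001188
Marginal likelihood of the evidence = 0.12964.
P(phishing callback | evidence) = 0.0001188 / 0.12964 ≈ 0.001.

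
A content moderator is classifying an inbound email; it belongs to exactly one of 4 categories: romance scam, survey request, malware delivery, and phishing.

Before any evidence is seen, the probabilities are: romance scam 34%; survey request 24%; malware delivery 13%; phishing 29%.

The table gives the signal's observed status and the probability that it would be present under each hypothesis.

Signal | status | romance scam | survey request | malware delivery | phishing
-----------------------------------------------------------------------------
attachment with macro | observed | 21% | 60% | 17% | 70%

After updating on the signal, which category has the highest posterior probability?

For each hypothesis, the unnormalized posterior weight is prior × likelihood:
  romance scam: 0.34 × 0.21 = 0.0714
  survey request: 0.24 × 0.60 = 0.144
  malware delivery: 0.13 × 0.17 = 0.0221
  phishing: 0.29 × 0.70 = 0.203
The unnormalized weights sum to 0.4405.
P(romance scam | evidence) ≈ 0.0714 / 0.4405 ≈ 0.162
P(survey request | evidence) ≈ 0.144 / 0.4405 ≈ 0.327
P(malware delivery | evidence) ≈ 0.0221 / 0.4405 ≈ 0.050
P(phishing | evidence) ≈ 0.203 / 0.4405 ≈ 0.461
The largest is 0.461, so phishing is most probable.

phishing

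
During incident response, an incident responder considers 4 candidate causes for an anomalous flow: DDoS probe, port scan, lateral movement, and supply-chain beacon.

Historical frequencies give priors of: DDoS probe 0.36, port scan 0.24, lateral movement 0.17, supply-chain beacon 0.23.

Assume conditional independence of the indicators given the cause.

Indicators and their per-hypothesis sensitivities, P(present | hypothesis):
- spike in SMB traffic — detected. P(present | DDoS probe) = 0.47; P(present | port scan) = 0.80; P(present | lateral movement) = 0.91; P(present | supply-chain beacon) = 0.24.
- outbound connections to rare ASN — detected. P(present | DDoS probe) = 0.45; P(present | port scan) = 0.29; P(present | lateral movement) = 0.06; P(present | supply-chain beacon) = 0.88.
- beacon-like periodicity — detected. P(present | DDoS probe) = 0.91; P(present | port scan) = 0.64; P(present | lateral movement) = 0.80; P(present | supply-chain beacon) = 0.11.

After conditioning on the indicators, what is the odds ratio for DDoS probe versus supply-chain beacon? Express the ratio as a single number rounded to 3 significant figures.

Posterior odds equal prior odds times the likelihood ratio; only the two competing hypotheses matter.
  DDoS probe: 0.36 × 0.47 × 0.45 × 0.91 = 0.069287
  supply-chain beacon: 0.23 × 0.24 × 0.88 × 0.11 = 0.0053434
Odds(DDoS probe : supply-chain beacon) = 0.069287 / 0.0053434 ≈ 13.0.

13.0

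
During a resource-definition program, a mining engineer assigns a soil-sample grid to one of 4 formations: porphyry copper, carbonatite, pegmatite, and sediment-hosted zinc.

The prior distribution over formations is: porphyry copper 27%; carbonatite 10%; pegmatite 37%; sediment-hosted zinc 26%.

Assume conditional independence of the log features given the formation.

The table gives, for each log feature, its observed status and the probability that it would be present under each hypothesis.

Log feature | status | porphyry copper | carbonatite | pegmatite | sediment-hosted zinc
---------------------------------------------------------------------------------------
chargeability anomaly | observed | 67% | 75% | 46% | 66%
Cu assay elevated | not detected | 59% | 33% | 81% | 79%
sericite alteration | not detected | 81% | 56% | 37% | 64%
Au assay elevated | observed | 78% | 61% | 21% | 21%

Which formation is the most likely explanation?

carbonatite

By Bayes' rule with conditional independence, the unnormalized weight for each hypothesis is prior × ∏ likelihoods (using 1 − P(present | H) for each absent log feature):
  porphyry copper: 0.27 × 0.67 × (1 − 0.59) × (1 − 0.81) × 0.78 = 0.010992
  carbonatite: 0.10 × 0.75 × (1 − 0.33) × (1 − 0.56) × 0.61 = 0.013487
  pegmatite: 0.37 × 0.46 × (1 − 0.81) × (1 − 0.37) × 0.21 = 0.0042783
  sediment-hosted zinc: 0.26 × 0.66 × (1 − 0.79) × (1 − 0.64) × 0.21 = 0.0027243
The unnormalized weights sum to 0.031482.
P(porphyry copper | evidence) ≈ 0.010992 / 0.031482 ≈ 0.349
P(carbonatite | evidence) ≈ 0.013487 / 0.031482 ≈ 0.428
P(pegmatite | evidence) ≈ 0.0042783 / 0.031482 ≈ 0.136
P(sediment-hosted zinc | evidence) ≈ 0.0027243 / 0.031482 ≈ 0.087
The largest is 0.428, so carbonatite is most probable.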